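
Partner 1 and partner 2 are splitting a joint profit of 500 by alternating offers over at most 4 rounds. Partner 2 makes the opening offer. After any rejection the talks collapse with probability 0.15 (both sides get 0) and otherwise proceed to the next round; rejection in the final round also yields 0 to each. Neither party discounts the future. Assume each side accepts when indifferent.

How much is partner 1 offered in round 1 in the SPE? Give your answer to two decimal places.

370.81

By backward induction:
Round 4 (partner 1 proposes): partner 2 will accept anything ≥ 0, so partner 1 offers 0 and keeps 500.
Round 3 (partner 2 proposes): rejecting gives partner 1 an expected 0.85 × 500 = 425; partner 2 offers that and keeps 75.
Round 2 (partner 1 proposes): rejecting gives partner 2 an expected 0.85 × 75 = 63.75; partner 1 offers that and keeps 436.25.
Round 1 (partner 2 proposes): rejecting gives partner 1 an expected 0.85 × 436.25 = 370.8125; partner 2 offers that and keeps 129.1875.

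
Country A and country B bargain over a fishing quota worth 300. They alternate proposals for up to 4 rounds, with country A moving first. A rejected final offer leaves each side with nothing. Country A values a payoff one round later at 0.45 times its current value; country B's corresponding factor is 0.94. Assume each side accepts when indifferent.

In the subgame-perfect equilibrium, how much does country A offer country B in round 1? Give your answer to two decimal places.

Round 4 (country B proposes): country A will accept anything ≥ 0, so country B offers 0 and keeps 300.
Round 3 (country A proposes): country B can get 300 next round, worth 0.94 × 300 = 282 now; country A offers that and keeps 18.
Round 2 (country B proposes): country A can get 18 next round, worth 0.45 × 18 = 8.1 now; country B offers that and keeps 291.9.
Round 1 (country A proposes): country B can get 291.9 next round, worth 0.94 × 291.9 = 274.386 now. Country A offers 274.386 and keeps 300 − 274.386 = 25.614.

274.39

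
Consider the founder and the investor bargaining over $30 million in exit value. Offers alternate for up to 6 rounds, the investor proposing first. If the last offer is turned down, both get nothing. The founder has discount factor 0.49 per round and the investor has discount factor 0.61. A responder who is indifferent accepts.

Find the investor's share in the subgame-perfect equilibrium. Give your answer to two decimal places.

21.24

Round 6 (the founder proposes): the investor will accept anything ≥ 0, so the founder offers 0 and keeps 30.
Round 5 (the investor proposes): the founder can get 30 next round, worth 0.49 × 30 = 14.7 now. The investor offers 14.7 and keeps 30 − 14.7 = 15.3.
Round 4 (the founder proposes): the investor can get 15.3 next round, worth 0.61 × 15.3 = 9.333 now. The founder offers 9.333 and keeps 30 − 9.333 = 20.667.
Round 3 (the investor proposes): the founder can get 20.667 next round, worth 0.49 × 20.667 = 10.12683 now. The investor offers 10.12683 and keeps 30 − 10.12683 = 19.87317.
Round 2 (the founder proposes): the investor can get 19.87317 next round, worth 0.61 × 19.87317 = 12.1226337 now; the founder offers that and keeps 17.8773663.
Round 1 (the investor proposes): the founder can get 17.8773663 next round, worth 0.49 × 17.8773663 = 8.759909487 now; the investor offers that and keeps 21.240090513.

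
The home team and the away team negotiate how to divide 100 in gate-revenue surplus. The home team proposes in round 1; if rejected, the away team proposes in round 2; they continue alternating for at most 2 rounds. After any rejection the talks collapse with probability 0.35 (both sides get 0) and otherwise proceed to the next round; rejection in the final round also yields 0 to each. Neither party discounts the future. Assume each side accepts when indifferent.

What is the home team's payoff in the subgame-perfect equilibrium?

Round 2 (the away team proposes): rejection yields 0 for the home team; the away team offers 0 and keeps 100.
Round 1 (the home team proposes): rejecting gives the away team an expected 0.65 × 100 = 65; the home team offers that and keeps 35.

35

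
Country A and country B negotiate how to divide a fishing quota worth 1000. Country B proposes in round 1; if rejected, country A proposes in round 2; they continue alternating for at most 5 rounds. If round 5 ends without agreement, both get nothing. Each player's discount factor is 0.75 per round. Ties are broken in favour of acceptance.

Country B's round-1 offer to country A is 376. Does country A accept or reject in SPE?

Accept

Work out country A's continuation value if the offer is rejected.
Round 5 (country B proposes): rejection yields 0 for country A; country B offers 0 and keeps 1000.
Round 4 (country A proposes): country B can get 1000 next round, worth 0.75 × 1000 = 750 now, so country A offers 750, keeping 250.
Round 3 (country B proposes): country A can get 250 next round, worth 0.75 × 250 = 187.5 now; country B offers that and keeps 812.5.
Round 2 (country A proposes): country B can get 812.5 next round, worth 0.75 × 812.5 = 609.375 now, so country A offers 609.375, keeping 390.625.
So by rejecting in round 1, country A gets 390.625 next round, worth 0.75 × 390.625 = 292.96875 now.
Offer 376 ≥ 292.96875, so country A accepts.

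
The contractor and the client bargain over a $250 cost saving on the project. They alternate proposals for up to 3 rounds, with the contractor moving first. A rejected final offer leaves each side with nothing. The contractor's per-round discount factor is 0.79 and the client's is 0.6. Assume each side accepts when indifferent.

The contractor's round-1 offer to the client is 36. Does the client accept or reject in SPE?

Accept

Round 3 (the contractor proposes): the client will accept anything ≥ 0, so the contractor offers 0 and keeps 250.
Round 2 (the client proposes): the contractor can get 250 next round, worth 0.79 × 250 = 197.5 now, so the client offers 197.5, keeping 52.5.
So by rejecting in round 1, the client gets 52.5 next round, worth 0.6 × 52.5 = 31.5 now.
Offer 36 ≥ 31.5, so the client accepts.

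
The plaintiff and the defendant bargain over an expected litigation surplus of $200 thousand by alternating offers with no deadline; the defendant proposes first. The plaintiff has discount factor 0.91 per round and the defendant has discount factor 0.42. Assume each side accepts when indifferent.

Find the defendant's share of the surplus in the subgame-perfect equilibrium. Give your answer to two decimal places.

29.14

In a stationary SPE each proposer offers the other exactly their discounted continuation value.
If the defendant keeps x when proposing and the plaintiff keeps y when proposing, then x = 200 − 0.91y and y = 200 − 0.42x.
Solving: x = 200(1 − 0.91) / (1 − 0.42·0.91) = 18 / 0.6178 ≈ 29.1356.
The plaintiff gets 200 − 29.1356 ≈ 170.8644.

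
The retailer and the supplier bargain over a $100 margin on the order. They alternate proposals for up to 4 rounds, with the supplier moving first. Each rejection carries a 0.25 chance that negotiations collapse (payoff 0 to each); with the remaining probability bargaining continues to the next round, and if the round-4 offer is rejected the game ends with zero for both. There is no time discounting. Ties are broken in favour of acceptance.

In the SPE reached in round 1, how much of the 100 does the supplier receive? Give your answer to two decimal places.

39.06

Round 4 (the retailer proposes): the supplier will accept anything ≥ 0, so the retailer offers 0 and keeps 100.
Round 3 (the supplier proposes): rejecting gives the retailer an expected 0.75 × 100 = 75. The supplier offers 75 and keeps 100 − 75 = 25.
Round 2 (the retailer proposes): rejecting gives the supplier an expected 0.75 × 25 = 18.75, so the retailer offers 18.75, keeping 81.25.
Round 1 (the supplier proposes): rejecting gives the retailer an expected 0.75 × 81.25 = 60.9375, so the supplier offers 60.9375, keeping 39.0625.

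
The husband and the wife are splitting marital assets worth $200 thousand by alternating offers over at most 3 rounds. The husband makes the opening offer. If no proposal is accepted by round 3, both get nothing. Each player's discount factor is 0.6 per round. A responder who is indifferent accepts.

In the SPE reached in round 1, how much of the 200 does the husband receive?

Round 3 (the husband proposes): rejection yields 0 for the wife; the husband offers 0 and keeps 200.
Round 2 (the wife proposes): the husband can get 200 next round, worth 0.6 × 200 = 120 now, so the wife offers 120, keeping 80.
Round 1 (the husband proposes): the wife can get 80 next round, worth 0.6 × 80 = 48 now; the husband offers that and keeps 152.

152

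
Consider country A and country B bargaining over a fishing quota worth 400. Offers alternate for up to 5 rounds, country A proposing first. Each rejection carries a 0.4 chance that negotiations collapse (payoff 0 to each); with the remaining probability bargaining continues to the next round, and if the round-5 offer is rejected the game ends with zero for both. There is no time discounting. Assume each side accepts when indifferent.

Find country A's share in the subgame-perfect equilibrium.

269.44

By backward induction:
Round 5 (country A proposes): country B will accept anything ≥ 0, so country A offers 0 and keeps 400.
Round 4 (country B proposes): rejecting gives country A an expected 0.6 × 400 = 240, so country B offers 240, keeping 160.
Round 3 (country A proposes): rejecting gives country B an expected 0.6 × 160 = 96, so country A offers 96, keeping 304.
Round 2 (country B proposes): rejecting gives country A an expected 0.6 × 304 = 182.4, so country B offers 182.4, keeping 217.6.
Round 1 (country A proposes): rejecting gives country B an expected 0.6 × 217.6 = 130.56. Country A offers 130.56 and keeps 400 − 130.56 = 269.44.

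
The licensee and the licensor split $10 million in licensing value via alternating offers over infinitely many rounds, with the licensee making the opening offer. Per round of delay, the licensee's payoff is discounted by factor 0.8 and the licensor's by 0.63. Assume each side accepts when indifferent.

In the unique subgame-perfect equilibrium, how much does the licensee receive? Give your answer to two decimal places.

When the licensee proposes, the licensor accepts any offer worth at least 0.63 times what the licensor would get by proposing next round; and vice versa.
This gives x = 10 − 0.63y and y = 10 − 0.8x, where x and y are each side's share when it proposes.
Hence (1 − 0.63·0.8)x = 10(1 − 0.63), i.e. 0.496·x = 3.7.
x ≈ 7.4597; the licensor's share is 10 − x ≈ 2.5403.

7.46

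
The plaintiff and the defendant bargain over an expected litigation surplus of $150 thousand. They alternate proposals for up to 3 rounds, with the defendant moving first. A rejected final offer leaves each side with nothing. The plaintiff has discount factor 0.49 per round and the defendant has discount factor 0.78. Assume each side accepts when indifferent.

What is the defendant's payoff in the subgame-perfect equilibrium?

133.83

Round 3 (the defendant proposes): rejection yields 0 for the plaintiff; the defendant offers 0 and keeps 150.
Round 2 (the plaintiff proposes): the defendant can get 150 next round, worth 0.78 × 150 = 117 now; the plaintiff offers that and keeps 33.
Round 1 (the defendant proposes): the plaintiff can get 33 next round, worth 0.49 × 33 = 16.17 now, so the defendant offers 16.17, keeping 133.83.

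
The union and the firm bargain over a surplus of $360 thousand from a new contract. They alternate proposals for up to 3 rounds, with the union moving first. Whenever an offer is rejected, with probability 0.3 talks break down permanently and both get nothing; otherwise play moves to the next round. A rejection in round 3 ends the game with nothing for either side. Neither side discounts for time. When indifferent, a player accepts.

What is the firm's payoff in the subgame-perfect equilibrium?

Round 3 (the union proposes): the firm will accept anything ≥ 0, so the union offers 0 and keeps 360.
Round 2 (the firm proposes): rejecting gives the union an expected 0.7 × 360 = 252. The firm offers 252 and keeps 360 − 252 = 108.
Round 1 (the union proposes): rejecting gives the firm an expected 0.7 × 108 = 75.6. The union offers 75.6 and keeps 360 − 75.6 = 284.4.

75.6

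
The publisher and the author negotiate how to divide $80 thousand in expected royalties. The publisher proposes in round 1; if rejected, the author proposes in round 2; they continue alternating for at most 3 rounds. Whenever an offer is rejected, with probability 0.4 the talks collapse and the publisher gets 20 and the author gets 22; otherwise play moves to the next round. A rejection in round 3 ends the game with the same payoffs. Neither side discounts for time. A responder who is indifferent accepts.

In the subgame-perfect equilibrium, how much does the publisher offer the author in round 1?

31.12

Round 3 (the publisher proposes): the author gets 22 if talks fail, so the publisher offers 22 and keeps 58.
Round 2 (the author proposes): rejecting gives the publisher an expected 0.6 × 58 + 0.4 × 20 = 42.8, so the author offers 42.8, keeping 37.2.
Round 1 (the publisher proposes): rejecting gives the author an expected 0.6 × 37.2 + 0.4 × 22 = 31.12. The publisher offers 31.12 and keeps 80 − 31.12 = 48.88.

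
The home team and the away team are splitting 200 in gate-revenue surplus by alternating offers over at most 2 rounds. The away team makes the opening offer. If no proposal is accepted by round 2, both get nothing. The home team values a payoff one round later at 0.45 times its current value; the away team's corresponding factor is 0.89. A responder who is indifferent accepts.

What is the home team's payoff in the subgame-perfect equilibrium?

Work backward from the last round.
Round 2 (the home team proposes): the away team will accept anything ≥ 0, so the home team offers 0 and keeps 200.
Round 1 (the away team proposes): the home team can get 200 next round, worth 0.45 × 200 = 90 now; the away team offers that and keeps 110.

90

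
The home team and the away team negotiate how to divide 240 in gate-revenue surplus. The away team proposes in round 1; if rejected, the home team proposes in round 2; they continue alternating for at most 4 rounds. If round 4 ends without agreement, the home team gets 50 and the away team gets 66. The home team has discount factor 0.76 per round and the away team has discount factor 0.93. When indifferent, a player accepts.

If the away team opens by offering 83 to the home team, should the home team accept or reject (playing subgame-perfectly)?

Reject

Work out the home team's continuation value if the offer is rejected.
Round 4 (the home team proposes): the away team gets 66 if talks fail, so the home team offers 66 and keeps 174.
Round 3 (the away team proposes): the home team can get 174 next round, worth 0.76 × 174 = 132.24 now. The away team offers 132.24 and keeps 240 − 132.24 = 107.76.
Round 2 (the home team proposes): the away team can get 107.76 next round, worth 0.93 × 107.76 = 100.2168 now. The home team offers 100.2168 and keeps 240 − 100.2168 = 139.7832.
So by rejecting in round 1, the home team gets 139.7832 next round, worth 0.76 × 139.7832 = 106.235232 now.
Offer 83 < 106.235232, so the home team rejects.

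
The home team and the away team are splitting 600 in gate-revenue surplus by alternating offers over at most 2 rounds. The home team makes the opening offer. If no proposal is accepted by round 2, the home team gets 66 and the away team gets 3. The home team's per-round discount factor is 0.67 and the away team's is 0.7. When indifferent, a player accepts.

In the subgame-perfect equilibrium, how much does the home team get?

Round 2 (the away team proposes): the home team gets 66 if talks fail, so the away team offers 66 and keeps 534.
Round 1 (the home team proposes): the away team can get 534 next round, worth 0.7 × 534 = 373.8 now. The home team offers 373.8 and keeps 600 − 373.8 = 226.2.

226.2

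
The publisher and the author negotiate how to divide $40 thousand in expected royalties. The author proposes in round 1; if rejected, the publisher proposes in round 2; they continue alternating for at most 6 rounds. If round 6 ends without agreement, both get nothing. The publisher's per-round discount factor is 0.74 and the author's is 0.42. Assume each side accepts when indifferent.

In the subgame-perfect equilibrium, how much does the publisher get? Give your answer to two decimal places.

Round 6 (the publisher proposes): rejection yields 0 for the author; the publisher offers 0 and keeps 40.
Round 5 (the author proposes): the publisher can get 40 next round, worth 0.74 × 40 = 29.6 now. The author offers 29.6 and keeps 40 − 29.6 = 10.4.
Round 4 (the publisher proposes): the author can get 10.4 next round, worth 0.42 × 10.4 = 4.368 now, so the publisher offers 4.368, keeping 35.632.
Round 3 (the author proposes): the publisher can get 35.632 next round, worth 0.74 × 35.632 = 26.36768 now. The author offers 26.36768 and keeps 40 − 26.36768 = 13.63232.
Round 2 (the publisher proposes): the author can get 13.63232 next round, worth 0.42 × 13.63232 = 5.7255744 now; the publisher offers that and keeps 34.2744256.
Round 1 (the author proposes): the publisher can get 34.2744256 next round, worth 0.74 × 34.2744256 = 25.363074944 now; the author offers that and keeps 14.636925056.

25.36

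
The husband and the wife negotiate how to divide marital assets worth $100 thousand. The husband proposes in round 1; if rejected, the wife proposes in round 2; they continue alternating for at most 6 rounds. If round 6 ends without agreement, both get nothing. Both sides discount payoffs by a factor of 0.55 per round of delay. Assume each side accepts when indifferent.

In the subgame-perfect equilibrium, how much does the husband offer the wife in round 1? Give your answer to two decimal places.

37.27

Work backward from the last round.
Round 6 (the wife proposes): rejection yields 0 for the husband; the wife offers 0 and keeps 100.
Round 5 (the husband proposes): the wife can get 100 next round, worth 0.55 × 100 = 55 now; the husband offers that and keeps 45.
Round 4 (the wife proposes): the husband can get 45 next round, worth 0.55 × 45 = 24.75 now. The wife offers 24.75 and keeps 100 − 24.75 = 75.25.
Round 3 (the husband proposes): the wife can get 75.25 next round, worth 0.55 × 75.25 = 41.3875 now. The husband offers 41.3875 and keeps 100 − 41.3875 = 58.6125.
Round 2 (the wife proposes): the husband can get 58.6125 next round, worth 0.55 × 58.6125 = 32.236875 now; the wife offers that and keeps 67.763125.
Round 1 (the husband proposes): the wife can get 67.763125 next round, worth 0.55 × 67.763125 = 37.26971875 now. The husband offers 37.26971875 and keeps 100 − 37.26971875 = 62.73028125.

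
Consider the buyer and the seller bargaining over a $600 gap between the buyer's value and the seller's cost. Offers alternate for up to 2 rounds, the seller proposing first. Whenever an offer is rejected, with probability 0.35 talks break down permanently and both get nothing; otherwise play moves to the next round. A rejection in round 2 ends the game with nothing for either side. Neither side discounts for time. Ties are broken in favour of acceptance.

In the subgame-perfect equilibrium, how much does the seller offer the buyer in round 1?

390

Round 2 (the buyer proposes): rejection yields 0 for the seller; the buyer offers 0 and keeps 600.
Round 1 (the seller proposes): rejecting gives the buyer an expected 0.65 × 600 = 390, so the seller offers 390, keeping 210.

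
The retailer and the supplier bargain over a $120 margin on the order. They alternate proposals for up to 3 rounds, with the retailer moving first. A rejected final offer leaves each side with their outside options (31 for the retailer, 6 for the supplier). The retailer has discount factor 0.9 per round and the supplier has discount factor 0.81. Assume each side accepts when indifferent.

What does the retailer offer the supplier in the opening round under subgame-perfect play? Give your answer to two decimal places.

Round 3 (the retailer proposes): the supplier gets 6 if talks fail, so the retailer offers 6 and keeps 114.
Round 2 (the supplier proposes): the retailer can get 114 next round, worth 0.9 × 114 = 102.6 now; the supplier offers that and keeps 17.4.
Round 1 (the retailer proposes): the supplier can get 17.4 next round, worth 0.81 × 17.4 = 14.094 now. The retailer offers 14.094 and keeps 120 − 14.094 = 105.906.

14.09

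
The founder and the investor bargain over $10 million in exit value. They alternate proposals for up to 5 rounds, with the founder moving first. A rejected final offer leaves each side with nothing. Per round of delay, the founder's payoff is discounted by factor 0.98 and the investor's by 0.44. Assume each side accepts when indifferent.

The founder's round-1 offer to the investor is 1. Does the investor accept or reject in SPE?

Round 5 (the founder proposes): rejection yields 0 for the investor; the founder offers 0 and keeps 10.
Round 4 (the investor proposes): the founder can get 10 next round, worth 0.98 × 10 = 9.8 now; the investor offers that and keeps 0.2.
Round 3 (the founder proposes): the investor can get 0.2 next round, worth 0.44 × 0.2 = 0.088 now; the founder offers that and keeps 9.912.
Round 2 (the investor proposes): the founder can get 9.912 next round, worth 0.98 × 9.912 = 9.71376 now, so the investor offers 9.71376, keeping 0.28624.
So by rejecting in round 1, the investor gets 0.28624 next round, worth 0.44 × 0.28624 = 0.1259456 now.
Offer 1 ≥ 0.1259456, so the investor accepts.

Accept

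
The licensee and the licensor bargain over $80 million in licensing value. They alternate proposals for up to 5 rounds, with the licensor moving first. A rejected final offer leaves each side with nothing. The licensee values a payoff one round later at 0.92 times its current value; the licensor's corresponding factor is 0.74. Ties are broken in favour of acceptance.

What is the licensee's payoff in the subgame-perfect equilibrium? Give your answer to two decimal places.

Round 5 (the licensor proposes): the licensee will accept anything ≥ 0, so the licensor offers 0 and keeps 80.
Round 4 (the licensee proposes): the licensor can get 80 next round, worth 0.74 × 80 = 59.2 now; the licensee offers that and keeps 20.8.
Round 3 (the licensor proposes): the licensee can get 20.8 next round, worth 0.92 × 20.8 = 19.136 now, so the licensor offers 19.136, keeping 60.864.
Round 2 (the licensee proposes): the licensor can get 60.864 next round, worth 0.74 × 60.864 = 45.03936 now; the licensee offers that and keeps 34.96064.
Round 1 (the licensor proposes): the licensee can get 34.96064 next round, worth 0.92 × 34.96064 = 32.1637888 now; the licensor offers that and keeps 47.8362112.

32.16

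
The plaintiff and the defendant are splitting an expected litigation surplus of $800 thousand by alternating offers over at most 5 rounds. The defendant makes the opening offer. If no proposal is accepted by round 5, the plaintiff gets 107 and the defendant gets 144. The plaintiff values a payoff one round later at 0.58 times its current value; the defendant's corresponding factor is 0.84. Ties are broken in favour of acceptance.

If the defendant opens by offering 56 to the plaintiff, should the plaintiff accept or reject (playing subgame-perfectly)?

Round 5 (the defendant proposes): the plaintiff gets 107 if talks fail, so the defendant offers 107 and keeps 693.
Round 4 (the plaintiff proposes): the defendant can get 693 next round, worth 0.84 × 693 = 582.12 now; the plaintiff offers that and keeps 217.88.
Round 3 (the defendant proposes): the plaintiff can get 217.88 next round, worth 0.58 × 217.88 = 126.3704 now. The defendant offers 126.3704 and keeps 800 − 126.3704 = 673.6296.
Round 2 (the plaintiff proposes): the defendant can get 673.6296 next round, worth 0.84 × 673.6296 = 565.848864 now; the plaintiff offers that and keeps 234.151136.
So by rejecting in round 1, the plaintiff gets 234.151136 next round, worth 0.58 × 234.151136 = 135.80765888 now.
Offer 56 < 135.80765888, so the plaintiff rejects.

Reject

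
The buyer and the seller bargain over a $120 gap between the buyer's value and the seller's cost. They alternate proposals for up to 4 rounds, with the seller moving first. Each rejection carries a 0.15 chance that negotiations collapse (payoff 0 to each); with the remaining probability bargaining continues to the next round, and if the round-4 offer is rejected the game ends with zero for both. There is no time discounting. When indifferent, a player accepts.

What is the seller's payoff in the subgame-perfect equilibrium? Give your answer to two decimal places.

Round 4 (the buyer proposes): rejection yields 0 for the seller; the buyer offers 0 and keeps 120.
Round 3 (the seller proposes): rejecting gives the buyer an expected 0.85 × 120 = 102. The seller offers 102 and keeps 120 − 102 = 18.
Round 2 (the buyer proposes): rejecting gives the seller an expected 0.85 × 18 = 15.3, so the buyer offers 15.3, keeping 104.7.
Round 1 (the seller proposes): rejecting gives the buyer an expected 0.85 × 104.7 = 88.995. The seller offers 88.995 and keeps 120 − 88.995 = 31.005.

31.01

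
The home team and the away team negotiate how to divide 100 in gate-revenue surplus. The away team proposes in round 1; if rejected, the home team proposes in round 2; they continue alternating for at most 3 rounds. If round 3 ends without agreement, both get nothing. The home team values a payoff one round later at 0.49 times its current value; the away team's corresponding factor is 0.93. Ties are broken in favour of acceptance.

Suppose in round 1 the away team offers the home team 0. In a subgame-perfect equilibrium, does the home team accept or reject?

Work out the home team's continuation value if the offer is rejected.
Round 3 (the away team proposes): the home team will accept anything ≥ 0, so the away team offers 0 and keeps 100.
Round 2 (the home team proposes): the away team can get 100 next round, worth 0.93 × 100 = 93 now, so the home team offers 93, keeping 7.
So by rejecting in round 1, the home team gets 7 next round, worth 0.49 × 7 = 3.43 now.
Offer 0 < 3.43, so the home team rejects.

Reject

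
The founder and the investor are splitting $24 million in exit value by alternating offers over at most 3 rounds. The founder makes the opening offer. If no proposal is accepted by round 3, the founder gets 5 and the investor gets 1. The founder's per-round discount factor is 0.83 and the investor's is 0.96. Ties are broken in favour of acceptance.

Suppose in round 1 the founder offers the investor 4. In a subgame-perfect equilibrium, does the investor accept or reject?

Reject

Round 3 (the founder proposes): the investor gets 1 if talks fail, so the founder offers 1 and keeps 23.
Round 2 (the investor proposes): the founder can get 23 next round, worth 0.83 × 23 = 19.09 now. The investor offers 19.09 and keeps 24 − 19.09 = 4.91.
So by rejecting in round 1, the investor gets 4.91 next round, worth 0.96 × 4.91 = 4.7136 now.
Offer 4 < 4.7136, so the investor rejects.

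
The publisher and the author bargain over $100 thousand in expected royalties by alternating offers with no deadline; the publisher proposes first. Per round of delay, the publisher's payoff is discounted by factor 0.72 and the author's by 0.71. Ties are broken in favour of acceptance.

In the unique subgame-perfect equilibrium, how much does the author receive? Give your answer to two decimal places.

40.67

In a stationary SPE each proposer offers the other exactly their discounted continuation value.
If the publisher keeps x when proposing and the author keeps y when proposing, then x = 100 − 0.71y and y = 100 − 0.72x.
Solving: x = 100(1 − 0.71) / (1 − 0.72·0.71) = 29 / 0.4888 ≈ 59.3290.
The author gets 100 − 59.3290 ≈ 40.6710.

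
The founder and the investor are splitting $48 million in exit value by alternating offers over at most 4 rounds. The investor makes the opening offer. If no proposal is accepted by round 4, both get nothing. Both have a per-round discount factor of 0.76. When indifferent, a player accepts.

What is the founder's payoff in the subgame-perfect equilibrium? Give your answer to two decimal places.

Round 4 (the founder proposes): the investor will accept anything ≥ 0, so the founder offers 0 and keeps 48.
Round 3 (the investor proposes): the founder can get 48 next round, worth 0.76 × 48 = 36.48 now. The investor offers 36.48 and keeps 48 − 36.48 = 11.52.
Round 2 (the founder proposes): the investor can get 11.52 next round, worth 0.76 × 11.52 = 8.7552 now, so the founder offers 8.7552, keeping 39.2448.
Round 1 (the investor proposes): the founder can get 39.2448 next round, worth 0.76 × 39.2448 = 29.826048 now; the investor offers that and keeps 18.173952.

29.83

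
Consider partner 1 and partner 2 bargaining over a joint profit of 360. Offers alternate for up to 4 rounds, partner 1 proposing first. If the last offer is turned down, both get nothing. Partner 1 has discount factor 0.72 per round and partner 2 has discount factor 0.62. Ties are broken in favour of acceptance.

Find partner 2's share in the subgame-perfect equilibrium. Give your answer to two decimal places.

Round 4 (partner 2 proposes): partner 1 will accept anything ≥ 0, so partner 2 offers 0 and keeps 360.
Round 3 (partner 1 proposes): partner 2 can get 360 next round, worth 0.62 × 360 = 223.2 now; partner 1 offers that and keeps 136.8.
Round 2 (partner 2 proposes): partner 1 can get 136.8 next round, worth 0.72 × 136.8 = 98.496 now, so partner 2 offers 98.496, keeping 261.504.
Round 1 (partner 1 proposes): partner 2 can get 261.504 next round, worth 0.62 × 261.504 = 162.13248 now; partner 1 offers that and keeps 197.86752.

162.13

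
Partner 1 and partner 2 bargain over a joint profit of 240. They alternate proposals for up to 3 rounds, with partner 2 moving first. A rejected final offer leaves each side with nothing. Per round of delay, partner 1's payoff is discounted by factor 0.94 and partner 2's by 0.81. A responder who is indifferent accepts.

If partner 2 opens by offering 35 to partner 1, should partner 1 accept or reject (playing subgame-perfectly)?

Reject

Round 3 (partner 2 proposes): partner 1 will accept anything ≥ 0, so partner 2 offers 0 and keeps 240.
Round 2 (partner 1 proposes): partner 2 can get 240 next round, worth 0.81 × 240 = 194.4 now; partner 1 offers that and keeps 45.6.
So by rejecting in round 1, partner 1 gets 45.6 next round, worth 0.94 × 45.6 = 42.864 now.
Offer 35 < 42.864, so partner 1 rejects.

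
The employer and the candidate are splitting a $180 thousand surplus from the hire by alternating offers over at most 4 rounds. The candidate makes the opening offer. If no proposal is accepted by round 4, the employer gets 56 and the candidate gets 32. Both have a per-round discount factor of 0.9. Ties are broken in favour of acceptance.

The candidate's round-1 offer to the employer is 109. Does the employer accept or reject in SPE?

Reject

Work out the employer's continuation value if the offer is rejected.
Round 4 (the employer proposes): the candidate gets 32 if talks fail, so the employer offers 32 and keeps 148.
Round 3 (the candidate proposes): the employer can get 148 next round, worth 0.9 × 148 = 133.2 now; the candidate offers that and keeps 46.8.
Round 2 (the employer proposes): the candidate can get 46.8 next round, worth 0.9 × 46.8 = 42.12 now. The employer offers 42.12 and keeps 180 − 42.12 = 137.88.
So by rejecting in round 1, the employer gets 137.88 next round, worth 0.9 × 137.88 = 124.092 now.
Offer 109 < 124.092, so the employer rejects.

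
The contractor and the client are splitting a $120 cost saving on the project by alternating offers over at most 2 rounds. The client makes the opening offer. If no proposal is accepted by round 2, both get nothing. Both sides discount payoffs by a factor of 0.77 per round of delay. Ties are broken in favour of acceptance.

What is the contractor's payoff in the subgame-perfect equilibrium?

92.4

Solve by backward induction from round 2.
Round 2 (the contractor proposes): the client will accept anything ≥ 0, so the contractor offers 0 and keeps 120.
Round 1 (the client proposes): the contractor can get 120 next round, worth 0.77 × 120 = 92.4 now. The client offers 92.4 and keeps 120 − 92.4 = 27.6.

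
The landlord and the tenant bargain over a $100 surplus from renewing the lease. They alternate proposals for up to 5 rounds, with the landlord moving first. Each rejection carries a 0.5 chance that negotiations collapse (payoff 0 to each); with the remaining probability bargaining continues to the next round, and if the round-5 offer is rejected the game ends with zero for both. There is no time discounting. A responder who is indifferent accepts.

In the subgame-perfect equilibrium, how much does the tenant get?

Round 5 (the landlord proposes): the tenant will accept anything ≥ 0, so the landlord offers 0 and keeps 100.
Round 4 (the tenant proposes): rejecting gives the landlord an expected 0.5 × 100 = 50; the tenant offers that and keeps 50.
Round 3 (the landlord proposes): rejecting gives the tenant an expected 0.5 × 50 = 25, so the landlord offers 25, keeping 75.
Round 2 (the tenant proposes): rejecting gives the landlord an expected 0.5 × 75 = 37.5. The tenant offers 37.5 and keeps 100 − 37.5 = 62.5.
Round 1 (the landlord proposes): rejecting gives the tenant an expected 0.5 × 62.5 = 31.25, so the landlord offers 31.25, keeping 68.75.

31.25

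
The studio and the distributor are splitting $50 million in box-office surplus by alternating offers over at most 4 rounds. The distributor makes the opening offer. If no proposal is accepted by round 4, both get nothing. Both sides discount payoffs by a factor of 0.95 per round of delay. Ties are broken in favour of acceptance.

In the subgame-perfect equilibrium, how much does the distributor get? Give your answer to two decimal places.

4.76

Round 4 (the studio proposes): the distributor will accept anything ≥ 0, so the studio offers 0 and keeps 50.
Round 3 (the distributor proposes): the studio can get 50 next round, worth 0.95 × 50 = 47.5 now, so the distributor offers 47.5, keeping 2.5.
Round 2 (the studio proposes): the distributor can get 2.5 next round, worth 0.95 × 2.5 = 2.375 now; the studio offers that and keeps 47.625.
Round 1 (the distributor proposes): the studio can get 47.625 next round, worth 0.95 × 47.625 = 45.24375 now. The distributor offers 45.24375 and keeps 50 − 45.24375 = 4.75625.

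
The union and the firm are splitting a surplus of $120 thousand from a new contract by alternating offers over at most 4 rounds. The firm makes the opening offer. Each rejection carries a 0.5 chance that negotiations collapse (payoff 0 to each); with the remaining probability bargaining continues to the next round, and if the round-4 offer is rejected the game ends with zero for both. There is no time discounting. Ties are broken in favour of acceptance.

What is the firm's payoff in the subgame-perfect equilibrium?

75

By backward induction:
Round 4 (the union proposes): rejection yields 0 for the firm; the union offers 0 and keeps 120.
Round 3 (the firm proposes): rejecting gives the union an expected 0.5 × 120 = 60, so the firm offers 60, keeping 60.
Round 2 (the union proposes): rejecting gives the firm an expected 0.5 × 60 = 30. The union offers 30 and keeps 120 − 30 = 90.
Round 1 (the firm proposes): rejecting gives the union an expected 0.5 × 90 = 45, so the firm offers 45, keeping 75.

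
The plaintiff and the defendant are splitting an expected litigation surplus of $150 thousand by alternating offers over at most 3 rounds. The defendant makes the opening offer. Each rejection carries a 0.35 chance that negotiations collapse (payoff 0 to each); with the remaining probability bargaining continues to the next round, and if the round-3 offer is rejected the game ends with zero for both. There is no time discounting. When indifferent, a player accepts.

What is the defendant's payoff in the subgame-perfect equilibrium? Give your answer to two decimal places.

Round 3 (the defendant proposes): the plaintiff will accept anything ≥ 0, so the defendant offers 0 and keeps 150.
Round 2 (the plaintiff proposes): rejecting gives the defendant an expected 0.65 × 150 = 97.5; the plaintiff offers that and keeps 52.5.
Round 1 (the defendant proposes): rejecting gives the plaintiff an expected 0.65 × 52.5 = 34.125; the defendant offers that and keeps 115.875.

115.88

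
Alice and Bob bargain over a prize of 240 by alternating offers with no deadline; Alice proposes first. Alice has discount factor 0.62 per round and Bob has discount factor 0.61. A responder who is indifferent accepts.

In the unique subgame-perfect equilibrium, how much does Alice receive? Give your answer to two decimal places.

In a stationary SPE each proposer offers the other exactly their discounted continuation value.
If Alice keeps x when proposing and Bob keeps y when proposing, then x = 240 − 0.61y and y = 240 − 0.62x.
Solving: x = 240(1 − 0.61) / (1 − 0.62·0.61) = 93.6 / 0.6218 ≈ 150.5307.
Bob gets 240 − 150.5307 ≈ 89.4693.

150.53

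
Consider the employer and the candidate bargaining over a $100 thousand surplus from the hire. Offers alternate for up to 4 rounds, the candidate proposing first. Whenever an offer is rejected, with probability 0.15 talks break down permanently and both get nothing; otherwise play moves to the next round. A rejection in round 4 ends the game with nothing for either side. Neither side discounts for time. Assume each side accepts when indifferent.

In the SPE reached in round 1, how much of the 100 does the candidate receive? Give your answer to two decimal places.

Round 4 (the employer proposes): the candidate will accept anything ≥ 0, so the employer offers 0 and keeps 100.
Round 3 (the candidate proposes): rejecting gives the employer an expected 0.85 × 100 = 85; the candidate offers that and keeps 15.
Round 2 (the employer proposes): rejecting gives the candidate an expected 0.85 × 15 = 12.75. The employer offers 12.75 and keeps 100 − 12.75 = 87.25.
Round 1 (the candidate proposes): rejecting gives the employer an expected 0.85 × 87.25 = 74.1625, so the candidate offers 74.1625, keeping 25.8375.

25.84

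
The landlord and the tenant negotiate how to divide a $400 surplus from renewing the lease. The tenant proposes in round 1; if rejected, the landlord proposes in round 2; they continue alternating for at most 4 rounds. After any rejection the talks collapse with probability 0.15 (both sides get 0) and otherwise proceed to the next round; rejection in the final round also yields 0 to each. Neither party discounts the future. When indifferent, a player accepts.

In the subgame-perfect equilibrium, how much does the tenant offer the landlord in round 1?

Round 4 (the landlord proposes): rejection yields 0 for the tenant; the landlord offers 0 and keeps 400.
Round 3 (the tenant proposes): rejecting gives the landlord an expected 0.85 × 400 = 340, so the tenant offers 340, keeping 60.
Round 2 (the landlord proposes): rejecting gives the tenant an expected 0.85 × 60 = 51. The landlord offers 51 and keeps 400 − 51 = 349.
Round 1 (the tenant proposes): rejecting gives the landlord an expected 0.85 × 349 = 296.65; the tenant offers that and keeps 103.35.

296.65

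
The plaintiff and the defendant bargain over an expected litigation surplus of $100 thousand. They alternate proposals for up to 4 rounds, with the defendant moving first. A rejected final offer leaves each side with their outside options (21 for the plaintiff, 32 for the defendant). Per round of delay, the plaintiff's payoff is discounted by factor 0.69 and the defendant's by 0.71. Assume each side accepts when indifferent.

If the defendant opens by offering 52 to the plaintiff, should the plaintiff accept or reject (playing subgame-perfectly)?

Accept

Round 4 (the plaintiff proposes): the defendant gets 32 if talks fail, so the plaintiff offers 32 and keeps 68.
Round 3 (the defendant proposes): the plaintiff can get 68 next round, worth 0.69 × 68 = 46.92 now. The defendant offers 46.92 and keeps 100 − 46.92 = 53.08.
Round 2 (the plaintiff proposes): the defendant can get 53.08 next round, worth 0.71 × 53.08 = 37.6868 now, so the plaintiff offers 37.6868, keeping 62.3132.
So by rejecting in round 1, the plaintiff gets 62.3132 next round, worth 0.69 × 62.3132 = 42.996108 now.
Offer 52 ≥ 42.996108, so the plaintiff accepts.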